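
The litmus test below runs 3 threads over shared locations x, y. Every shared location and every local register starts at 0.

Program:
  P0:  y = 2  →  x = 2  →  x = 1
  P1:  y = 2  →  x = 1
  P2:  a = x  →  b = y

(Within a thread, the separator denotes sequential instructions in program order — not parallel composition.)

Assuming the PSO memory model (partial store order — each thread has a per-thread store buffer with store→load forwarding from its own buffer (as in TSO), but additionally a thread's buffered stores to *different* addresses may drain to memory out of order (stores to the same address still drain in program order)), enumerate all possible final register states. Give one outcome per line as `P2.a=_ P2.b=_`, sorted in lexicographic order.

P2.a=0 P2.b=0
P2.a=0 P2.b=2
P2.a=1 P2.b=0
P2.a=1 P2.b=2
P2.a=2 P2.b=0
P2.a=2 P2.b=2

outcome vector order: (P2.a,P2.b)
|PSO outcomes| = 6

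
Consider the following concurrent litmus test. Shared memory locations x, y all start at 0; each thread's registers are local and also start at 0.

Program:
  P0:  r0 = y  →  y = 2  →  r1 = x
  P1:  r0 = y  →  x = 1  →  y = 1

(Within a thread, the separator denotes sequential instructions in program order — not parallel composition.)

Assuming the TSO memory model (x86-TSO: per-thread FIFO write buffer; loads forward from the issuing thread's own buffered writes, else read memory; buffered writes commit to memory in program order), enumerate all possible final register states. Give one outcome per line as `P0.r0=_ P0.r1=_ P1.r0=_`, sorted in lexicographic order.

outcome vector order: (P0.r0,P0.r1,P1.r0)
|TSO outcomes| = 5

P0.r0=0 P0.r1=0 P1.r0=0
P0.r0=0 P0.r1=0 P1.r0=2
P0.r0=0 P0.r1=1 P1.r0=0
P0.r0=0 P0.r1=1 P1.r0=2
P0.r0=1 P0.r1=1 P1.r0=0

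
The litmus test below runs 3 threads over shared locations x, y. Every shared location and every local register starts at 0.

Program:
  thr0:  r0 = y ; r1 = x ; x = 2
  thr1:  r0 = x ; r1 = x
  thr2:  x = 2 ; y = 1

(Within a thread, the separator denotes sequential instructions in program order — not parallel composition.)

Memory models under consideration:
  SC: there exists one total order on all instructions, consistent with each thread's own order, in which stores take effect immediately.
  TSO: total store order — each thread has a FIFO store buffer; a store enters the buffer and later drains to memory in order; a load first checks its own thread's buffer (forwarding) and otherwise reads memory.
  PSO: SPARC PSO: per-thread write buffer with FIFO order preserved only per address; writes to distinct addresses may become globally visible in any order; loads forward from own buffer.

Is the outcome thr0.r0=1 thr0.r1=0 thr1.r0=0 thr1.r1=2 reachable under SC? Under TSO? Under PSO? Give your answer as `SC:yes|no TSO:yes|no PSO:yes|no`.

SC:no TSO:no PSO:yes

outcome vector order: (thr0.r0,thr0.r1,thr1.r0,thr1.r1)
SC (9): 0000, 0002, 0022, 0200, 0202, 0222, 1200, 1202, 1222
TSO (9): 0000, 0002, 0022, 0200, 0202, 0222, 1200, 1202, 1222
PSO (12): 0000, 0002, 0022, 0200, 0202, 0222, 1000, 1002, 1022, 1200, 1202, 1222
target 1002 ∈ {PSO}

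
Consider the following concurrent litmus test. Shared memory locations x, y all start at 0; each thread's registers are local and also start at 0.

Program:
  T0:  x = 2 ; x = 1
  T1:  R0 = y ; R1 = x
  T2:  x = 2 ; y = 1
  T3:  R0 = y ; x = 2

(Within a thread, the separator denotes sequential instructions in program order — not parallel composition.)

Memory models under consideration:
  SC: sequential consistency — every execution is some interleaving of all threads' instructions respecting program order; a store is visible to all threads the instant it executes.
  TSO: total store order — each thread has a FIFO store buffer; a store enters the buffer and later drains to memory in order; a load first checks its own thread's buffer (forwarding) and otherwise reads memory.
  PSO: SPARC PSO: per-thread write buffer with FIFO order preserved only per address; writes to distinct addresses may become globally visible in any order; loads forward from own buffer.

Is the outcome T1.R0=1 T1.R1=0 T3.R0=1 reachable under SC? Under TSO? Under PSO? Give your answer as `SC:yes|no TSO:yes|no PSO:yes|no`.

SC:no TSO:no PSO:yes

outcome vector order: (T1.R0,T1.R1,T3.R0)
SC (10): (0,0,0), (0,0,1), (0,1,0), (0,1,1), (0,2,0), (0,2,1), (1,1,0), (1,1,1), (1,2,0), (1,2,1)
TSO (10): (0,0,0), (0,0,1), (0,1,0), (0,1,1), (0,2,0), (0,2,1), (1,1,0), (1,1,1), (1,2,0), (1,2,1)
PSO (12): (0,0,0), (0,0,1), (0,1,0), (0,1,1), (0,2,0), (0,2,1), (1,0,0), (1,0,1), (1,1,0), (1,1,1), (1,2,0), (1,2,1)
target (1,0,1) ∈ {PSO}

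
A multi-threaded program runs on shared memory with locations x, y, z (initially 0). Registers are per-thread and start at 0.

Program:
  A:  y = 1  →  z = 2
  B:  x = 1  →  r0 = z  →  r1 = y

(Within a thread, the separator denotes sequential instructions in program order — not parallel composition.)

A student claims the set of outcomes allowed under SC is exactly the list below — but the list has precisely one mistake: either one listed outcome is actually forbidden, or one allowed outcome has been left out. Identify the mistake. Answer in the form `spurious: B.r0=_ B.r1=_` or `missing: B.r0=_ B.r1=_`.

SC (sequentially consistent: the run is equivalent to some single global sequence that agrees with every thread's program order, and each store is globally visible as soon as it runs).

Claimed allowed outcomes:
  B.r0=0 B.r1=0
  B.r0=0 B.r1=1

missing: B.r0=2 B.r1=1

outcome vector order: (B.r0,B.r1)
under SC → 00, 01, 21
SC∖claimed = {21}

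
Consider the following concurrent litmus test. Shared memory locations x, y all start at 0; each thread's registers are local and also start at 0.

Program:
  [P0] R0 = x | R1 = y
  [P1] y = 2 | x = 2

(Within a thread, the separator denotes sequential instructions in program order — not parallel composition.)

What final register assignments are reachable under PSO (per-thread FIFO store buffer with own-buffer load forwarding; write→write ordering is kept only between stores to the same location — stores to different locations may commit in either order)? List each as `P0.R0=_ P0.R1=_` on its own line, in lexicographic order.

outcome vector order: (P0.R0,P0.R1)
|PSO outcomes| = 4

P0.R0=0 P0.R1=0
P0.R0=0 P0.R1=2
P0.R0=2 P0.R1=0
P0.R0=2 P0.R1=2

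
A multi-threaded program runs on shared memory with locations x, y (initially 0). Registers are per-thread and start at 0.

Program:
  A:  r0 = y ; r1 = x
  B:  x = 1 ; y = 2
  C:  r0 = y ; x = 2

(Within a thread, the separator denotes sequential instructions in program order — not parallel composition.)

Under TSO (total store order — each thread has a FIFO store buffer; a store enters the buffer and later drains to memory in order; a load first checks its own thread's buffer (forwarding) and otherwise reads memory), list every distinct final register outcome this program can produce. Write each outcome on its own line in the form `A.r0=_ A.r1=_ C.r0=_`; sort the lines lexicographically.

A.r0=0 A.r1=0 C.r0=0
A.r0=0 A.r1=0 C.r0=2
A.r0=0 A.r1=1 C.r0=0
A.r0=0 A.r1=1 C.r0=2
A.r0=0 A.r1=2 C.r0=0
A.r0=0 A.r1=2 C.r0=2
A.r0=2 A.r1=1 C.r0=0
A.r0=2 A.r1=1 C.r0=2
A.r0=2 A.r1=2 C.r0=0
A.r0=2 A.r1=2 C.r0=2

outcome vector order: (A.r0,A.r1,C.r0)
|TSO outcomes| = 10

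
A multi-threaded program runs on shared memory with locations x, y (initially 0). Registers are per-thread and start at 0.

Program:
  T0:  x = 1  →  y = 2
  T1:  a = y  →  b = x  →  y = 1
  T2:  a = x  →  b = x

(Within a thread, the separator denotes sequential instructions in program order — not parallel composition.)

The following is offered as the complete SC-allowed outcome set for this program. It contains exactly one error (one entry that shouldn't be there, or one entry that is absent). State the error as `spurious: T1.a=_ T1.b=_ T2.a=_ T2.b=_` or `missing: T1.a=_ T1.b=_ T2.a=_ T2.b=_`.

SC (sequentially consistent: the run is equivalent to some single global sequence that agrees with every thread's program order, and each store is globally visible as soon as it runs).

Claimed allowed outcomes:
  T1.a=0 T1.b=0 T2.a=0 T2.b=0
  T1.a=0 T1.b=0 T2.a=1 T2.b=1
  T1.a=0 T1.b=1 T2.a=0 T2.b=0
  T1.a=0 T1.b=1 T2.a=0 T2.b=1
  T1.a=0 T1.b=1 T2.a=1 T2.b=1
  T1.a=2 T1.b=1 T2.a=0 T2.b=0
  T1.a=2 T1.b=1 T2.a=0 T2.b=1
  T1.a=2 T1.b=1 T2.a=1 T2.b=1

missing: T1.a=0 T1.b=0 T2.a=0 T2.b=1

outcome vector order: (T1.a,T1.b,T2.a,T2.b)
[SC] allowed = {0000; 0001; 0011; 0100; 0101; 0111; 2100; 2101; 2111}
SC∖claimed = {0001}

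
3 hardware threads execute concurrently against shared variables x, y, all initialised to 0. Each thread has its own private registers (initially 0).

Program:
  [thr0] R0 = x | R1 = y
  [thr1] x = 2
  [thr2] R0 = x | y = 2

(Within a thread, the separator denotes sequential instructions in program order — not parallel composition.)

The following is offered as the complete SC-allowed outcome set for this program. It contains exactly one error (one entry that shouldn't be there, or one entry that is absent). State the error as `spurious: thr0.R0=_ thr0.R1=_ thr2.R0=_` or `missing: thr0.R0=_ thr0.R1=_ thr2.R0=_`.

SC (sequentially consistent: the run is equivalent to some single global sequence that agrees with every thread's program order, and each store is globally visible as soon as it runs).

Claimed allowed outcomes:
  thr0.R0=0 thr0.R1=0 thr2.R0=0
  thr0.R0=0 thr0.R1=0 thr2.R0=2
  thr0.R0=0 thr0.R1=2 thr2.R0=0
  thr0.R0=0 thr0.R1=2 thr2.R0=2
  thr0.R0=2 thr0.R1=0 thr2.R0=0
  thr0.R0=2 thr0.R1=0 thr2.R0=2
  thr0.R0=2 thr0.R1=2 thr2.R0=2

missing: thr0.R0=2 thr0.R1=2 thr2.R0=0

outcome vector order: (thr0.R0,thr0.R1,thr2.R0)
SC: 8 outcomes — {<0 0 0>, <0 0 2>, <0 2 0>, <0 2 2>, <2 0 0>, <2 0 2>, <2 2 0>, <2 2 2>}
SC∖claimed = {<2 2 0>}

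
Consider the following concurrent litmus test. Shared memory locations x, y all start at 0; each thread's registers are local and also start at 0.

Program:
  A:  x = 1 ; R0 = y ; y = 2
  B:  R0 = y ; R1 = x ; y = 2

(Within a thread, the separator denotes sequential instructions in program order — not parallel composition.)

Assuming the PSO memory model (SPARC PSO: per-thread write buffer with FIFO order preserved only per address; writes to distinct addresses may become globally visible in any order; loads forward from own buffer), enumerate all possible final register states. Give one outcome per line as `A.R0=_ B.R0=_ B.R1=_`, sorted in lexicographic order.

A.R0=0 B.R0=0 B.R1=0
A.R0=0 B.R0=0 B.R1=1
A.R0=0 B.R0=2 B.R1=0
A.R0=0 B.R0=2 B.R1=1
A.R0=2 B.R0=0 B.R1=0
A.R0=2 B.R0=0 B.R1=1

outcome vector order: (A.R0,B.R0,B.R1)
|PSO outcomes| = 6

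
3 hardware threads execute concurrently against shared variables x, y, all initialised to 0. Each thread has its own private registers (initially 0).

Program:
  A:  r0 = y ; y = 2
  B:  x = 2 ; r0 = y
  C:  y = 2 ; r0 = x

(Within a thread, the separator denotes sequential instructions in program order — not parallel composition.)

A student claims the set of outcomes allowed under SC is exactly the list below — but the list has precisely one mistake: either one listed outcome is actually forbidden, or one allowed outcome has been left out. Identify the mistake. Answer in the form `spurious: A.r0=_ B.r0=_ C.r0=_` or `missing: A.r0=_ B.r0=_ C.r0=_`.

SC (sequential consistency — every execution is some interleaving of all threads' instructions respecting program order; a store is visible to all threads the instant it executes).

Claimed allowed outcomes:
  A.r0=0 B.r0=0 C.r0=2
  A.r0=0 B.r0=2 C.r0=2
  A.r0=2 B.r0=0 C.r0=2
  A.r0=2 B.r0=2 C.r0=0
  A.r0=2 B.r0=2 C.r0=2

missing: A.r0=0 B.r0=2 C.r0=0

outcome vector order: (A.r0,B.r0,C.r0)
under SC → 0/0/2 0/2/0 0/2/2 2/0/2 2/2/0 2/2/2
SC∖claimed = {0/2/0}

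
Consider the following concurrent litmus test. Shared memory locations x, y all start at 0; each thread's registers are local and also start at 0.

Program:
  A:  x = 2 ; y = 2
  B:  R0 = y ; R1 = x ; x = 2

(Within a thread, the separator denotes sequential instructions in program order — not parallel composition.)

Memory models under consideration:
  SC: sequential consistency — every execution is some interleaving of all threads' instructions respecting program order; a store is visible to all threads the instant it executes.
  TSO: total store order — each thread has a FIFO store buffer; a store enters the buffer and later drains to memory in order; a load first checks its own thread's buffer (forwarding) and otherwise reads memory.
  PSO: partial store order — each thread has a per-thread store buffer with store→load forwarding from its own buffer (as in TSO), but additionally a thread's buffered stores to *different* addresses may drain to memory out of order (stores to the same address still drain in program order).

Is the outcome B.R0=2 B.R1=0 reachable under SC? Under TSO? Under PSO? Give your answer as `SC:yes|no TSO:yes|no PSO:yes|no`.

outcome vector order: (B.R0,B.R1)
SC (3): (0,0), (0,2), (2,2)
TSO (3): (0,0), (0,2), (2,2)
PSO (4): (0,0), (0,2), (2,0), (2,2)
target (2,0) ∈ {PSO}

SC:no TSO:no PSO:yes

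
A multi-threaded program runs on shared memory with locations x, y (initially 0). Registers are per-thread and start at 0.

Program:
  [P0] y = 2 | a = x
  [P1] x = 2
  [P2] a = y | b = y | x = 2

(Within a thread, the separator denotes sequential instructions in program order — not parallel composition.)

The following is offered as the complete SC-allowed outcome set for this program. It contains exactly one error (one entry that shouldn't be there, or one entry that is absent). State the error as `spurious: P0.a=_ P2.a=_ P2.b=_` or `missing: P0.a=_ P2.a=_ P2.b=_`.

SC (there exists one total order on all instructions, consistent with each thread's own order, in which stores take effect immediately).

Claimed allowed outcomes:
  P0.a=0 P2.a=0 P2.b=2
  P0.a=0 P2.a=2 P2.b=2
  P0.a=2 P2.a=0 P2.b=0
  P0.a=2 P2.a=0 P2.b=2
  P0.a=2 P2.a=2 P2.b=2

outcome vector order: (P0.a,P2.a,P2.b)
[SC] allowed = {000, 002, 022, 200, 202, 222}
SC∖claimed = {000}

missing: P0.a=0 P2.a=0 P2.b=0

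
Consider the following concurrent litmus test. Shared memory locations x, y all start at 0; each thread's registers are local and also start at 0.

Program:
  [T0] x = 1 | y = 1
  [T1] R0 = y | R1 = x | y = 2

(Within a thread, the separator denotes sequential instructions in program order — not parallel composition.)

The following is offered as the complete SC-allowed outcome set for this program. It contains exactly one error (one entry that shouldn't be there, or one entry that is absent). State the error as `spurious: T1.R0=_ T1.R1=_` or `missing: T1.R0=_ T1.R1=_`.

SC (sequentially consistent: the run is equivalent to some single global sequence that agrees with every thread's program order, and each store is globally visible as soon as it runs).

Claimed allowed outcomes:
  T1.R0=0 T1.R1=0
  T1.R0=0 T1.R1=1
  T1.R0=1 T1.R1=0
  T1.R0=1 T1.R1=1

spurious: T1.R0=1 T1.R1=0

outcome vector order: (T1.R0,T1.R1)
SC (3): 0/0 0/1 1/1
claimed∖SC = {1/0}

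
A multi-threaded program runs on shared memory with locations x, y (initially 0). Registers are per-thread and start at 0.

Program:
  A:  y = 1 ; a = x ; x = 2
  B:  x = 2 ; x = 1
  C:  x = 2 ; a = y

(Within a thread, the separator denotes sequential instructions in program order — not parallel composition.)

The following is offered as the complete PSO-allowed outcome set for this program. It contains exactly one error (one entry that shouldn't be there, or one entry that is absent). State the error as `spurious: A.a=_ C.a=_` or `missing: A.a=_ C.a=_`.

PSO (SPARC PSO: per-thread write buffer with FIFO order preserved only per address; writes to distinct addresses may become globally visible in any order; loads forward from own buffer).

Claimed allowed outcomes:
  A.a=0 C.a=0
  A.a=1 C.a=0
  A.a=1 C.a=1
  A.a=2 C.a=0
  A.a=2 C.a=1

outcome vector order: (A.a,C.a)
PSO (6): 0/0 0/1 1/0 1/1 2/0 2/1
PSO∖claimed = {0/1}

missing: A.a=0 C.a=1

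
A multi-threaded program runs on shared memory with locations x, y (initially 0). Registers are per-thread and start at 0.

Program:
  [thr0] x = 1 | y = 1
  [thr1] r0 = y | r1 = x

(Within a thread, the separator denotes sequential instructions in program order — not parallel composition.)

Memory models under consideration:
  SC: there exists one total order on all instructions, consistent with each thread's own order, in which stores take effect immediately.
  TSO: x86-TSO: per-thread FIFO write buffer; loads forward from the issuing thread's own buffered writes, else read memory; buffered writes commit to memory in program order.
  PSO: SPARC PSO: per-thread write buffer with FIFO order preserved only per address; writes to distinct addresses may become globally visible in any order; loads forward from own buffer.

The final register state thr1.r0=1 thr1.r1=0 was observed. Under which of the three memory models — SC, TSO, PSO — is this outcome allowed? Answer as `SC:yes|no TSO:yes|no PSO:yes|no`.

outcome vector order: (thr1.r0,thr1.r1)
SC (3): <0 0>, <0 1>, <1 1>
TSO (3): <0 0>, <0 1>, <1 1>
PSO (4): <0 0>, <0 1>, <1 0>, <1 1>
target <1 0> ∈ {PSO}

SC:no TSO:no PSO:yes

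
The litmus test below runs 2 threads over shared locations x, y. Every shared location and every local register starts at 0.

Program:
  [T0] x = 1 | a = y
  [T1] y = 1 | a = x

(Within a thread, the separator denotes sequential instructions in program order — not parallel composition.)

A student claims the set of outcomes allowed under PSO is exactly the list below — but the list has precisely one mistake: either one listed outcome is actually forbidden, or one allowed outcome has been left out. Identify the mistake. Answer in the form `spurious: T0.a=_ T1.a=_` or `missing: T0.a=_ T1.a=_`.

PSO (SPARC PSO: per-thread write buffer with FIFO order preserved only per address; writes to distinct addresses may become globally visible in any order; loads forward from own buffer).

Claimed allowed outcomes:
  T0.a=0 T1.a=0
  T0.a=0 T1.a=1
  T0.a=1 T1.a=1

missing: T0.a=1 T1.a=0

outcome vector order: (T0.a,T1.a)
[PSO] allowed = {00; 01; 10; 11}
PSO∖claimed = {10}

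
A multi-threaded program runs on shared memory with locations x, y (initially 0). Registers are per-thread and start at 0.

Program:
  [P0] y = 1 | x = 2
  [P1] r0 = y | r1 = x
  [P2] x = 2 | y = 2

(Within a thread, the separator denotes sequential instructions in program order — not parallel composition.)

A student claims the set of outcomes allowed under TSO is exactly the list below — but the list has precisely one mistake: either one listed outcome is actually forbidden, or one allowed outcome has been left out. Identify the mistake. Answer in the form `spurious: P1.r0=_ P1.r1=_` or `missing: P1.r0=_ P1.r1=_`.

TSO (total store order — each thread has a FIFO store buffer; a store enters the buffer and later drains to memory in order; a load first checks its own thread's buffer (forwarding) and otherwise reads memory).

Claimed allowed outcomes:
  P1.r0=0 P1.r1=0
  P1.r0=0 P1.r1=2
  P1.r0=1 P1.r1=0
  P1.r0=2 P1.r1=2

outcome vector order: (P1.r0,P1.r1)
TSO: 5 outcomes — {(0,0), (0,2), (1,0), (1,2), (2,2)}
TSO∖claimed = {(1,2)}

missing: P1.r0=1 P1.r1=2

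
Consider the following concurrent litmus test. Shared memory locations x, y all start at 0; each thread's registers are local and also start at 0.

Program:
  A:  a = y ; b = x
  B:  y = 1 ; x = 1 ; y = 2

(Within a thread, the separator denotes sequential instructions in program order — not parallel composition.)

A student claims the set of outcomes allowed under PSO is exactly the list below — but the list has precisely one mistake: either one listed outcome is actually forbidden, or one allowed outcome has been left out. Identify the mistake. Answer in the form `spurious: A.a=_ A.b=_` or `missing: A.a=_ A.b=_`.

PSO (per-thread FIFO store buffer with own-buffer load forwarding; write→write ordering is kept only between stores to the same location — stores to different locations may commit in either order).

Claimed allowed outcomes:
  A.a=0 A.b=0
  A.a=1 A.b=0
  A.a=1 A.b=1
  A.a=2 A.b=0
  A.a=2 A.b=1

missing: A.a=0 A.b=1

outcome vector order: (A.a,A.b)
PSO: 6 outcomes — {<0 0> <0 1> <1 0> <1 1> <2 0> <2 1>}
PSO∖claimed = {<0 1>}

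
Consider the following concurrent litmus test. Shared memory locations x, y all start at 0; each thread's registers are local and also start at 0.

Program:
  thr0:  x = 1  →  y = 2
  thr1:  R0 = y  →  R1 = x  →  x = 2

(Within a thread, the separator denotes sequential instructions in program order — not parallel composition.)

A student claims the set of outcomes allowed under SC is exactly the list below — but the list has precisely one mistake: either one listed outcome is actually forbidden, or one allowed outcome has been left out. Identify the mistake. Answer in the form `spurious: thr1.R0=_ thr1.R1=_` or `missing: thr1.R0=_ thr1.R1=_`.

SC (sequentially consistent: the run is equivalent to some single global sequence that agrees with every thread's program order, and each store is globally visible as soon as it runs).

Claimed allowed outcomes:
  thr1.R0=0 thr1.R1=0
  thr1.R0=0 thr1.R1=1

outcome vector order: (thr1.R0,thr1.R1)
SC: 3 outcomes — {0/0 0/1 2/1}
SC∖claimed = {2/1}

missing: thr1.R0=2 thr1.R1=1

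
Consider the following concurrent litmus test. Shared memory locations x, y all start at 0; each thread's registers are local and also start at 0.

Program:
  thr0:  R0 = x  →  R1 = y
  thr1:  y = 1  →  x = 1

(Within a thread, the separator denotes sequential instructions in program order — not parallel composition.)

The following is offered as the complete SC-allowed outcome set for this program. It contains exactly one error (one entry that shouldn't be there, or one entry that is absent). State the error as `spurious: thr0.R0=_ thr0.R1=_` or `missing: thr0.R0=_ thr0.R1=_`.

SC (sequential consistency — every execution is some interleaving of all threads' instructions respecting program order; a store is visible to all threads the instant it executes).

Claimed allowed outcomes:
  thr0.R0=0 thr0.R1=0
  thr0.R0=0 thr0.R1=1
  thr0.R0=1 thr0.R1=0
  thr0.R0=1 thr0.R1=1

spurious: thr0.R0=1 thr0.R1=0

outcome vector order: (thr0.R0,thr0.R1)
[SC] allowed = {(0,0) (0,1) (1,1)}
claimed∖SC = {(1,0)}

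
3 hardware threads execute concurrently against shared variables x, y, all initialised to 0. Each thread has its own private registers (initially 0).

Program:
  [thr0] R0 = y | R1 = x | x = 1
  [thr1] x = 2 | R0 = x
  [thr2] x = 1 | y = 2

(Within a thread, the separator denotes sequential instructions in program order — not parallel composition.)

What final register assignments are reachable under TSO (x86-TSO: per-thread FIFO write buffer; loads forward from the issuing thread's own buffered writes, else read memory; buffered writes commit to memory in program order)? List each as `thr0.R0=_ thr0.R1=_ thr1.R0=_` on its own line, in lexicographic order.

thr0.R0=0 thr0.R1=0 thr1.R0=1
thr0.R0=0 thr0.R1=0 thr1.R0=2
thr0.R0=0 thr0.R1=1 thr1.R0=1
thr0.R0=0 thr0.R1=1 thr1.R0=2
thr0.R0=0 thr0.R1=2 thr1.R0=1
thr0.R0=0 thr0.R1=2 thr1.R0=2
thr0.R0=2 thr0.R1=1 thr1.R0=1
thr0.R0=2 thr0.R1=1 thr1.R0=2
thr0.R0=2 thr0.R1=2 thr1.R0=1
thr0.R0=2 thr0.R1=2 thr1.R0=2

outcome vector order: (thr0.R0,thr0.R1,thr1.R0)
|TSO outcomes| = 10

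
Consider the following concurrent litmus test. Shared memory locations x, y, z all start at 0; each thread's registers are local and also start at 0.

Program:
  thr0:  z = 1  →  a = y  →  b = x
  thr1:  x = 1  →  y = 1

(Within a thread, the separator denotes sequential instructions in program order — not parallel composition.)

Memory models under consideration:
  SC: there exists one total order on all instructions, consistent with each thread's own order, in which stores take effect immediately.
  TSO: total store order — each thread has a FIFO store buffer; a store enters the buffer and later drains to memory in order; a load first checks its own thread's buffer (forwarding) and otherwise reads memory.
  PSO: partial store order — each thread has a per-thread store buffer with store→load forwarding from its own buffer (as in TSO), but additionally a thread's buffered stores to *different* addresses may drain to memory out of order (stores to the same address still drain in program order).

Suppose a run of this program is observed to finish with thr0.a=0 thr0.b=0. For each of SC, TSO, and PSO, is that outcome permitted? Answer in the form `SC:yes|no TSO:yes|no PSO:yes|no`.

SC:yes TSO:yes PSO:yes

outcome vector order: (thr0.a,thr0.b)
[SC] allowed = {00; 01; 11}
[TSO] allowed = {00; 01; 11}
[PSO] allowed = {00; 01; 10; 11}
target 00 ∈ {SC,TSO,PSO}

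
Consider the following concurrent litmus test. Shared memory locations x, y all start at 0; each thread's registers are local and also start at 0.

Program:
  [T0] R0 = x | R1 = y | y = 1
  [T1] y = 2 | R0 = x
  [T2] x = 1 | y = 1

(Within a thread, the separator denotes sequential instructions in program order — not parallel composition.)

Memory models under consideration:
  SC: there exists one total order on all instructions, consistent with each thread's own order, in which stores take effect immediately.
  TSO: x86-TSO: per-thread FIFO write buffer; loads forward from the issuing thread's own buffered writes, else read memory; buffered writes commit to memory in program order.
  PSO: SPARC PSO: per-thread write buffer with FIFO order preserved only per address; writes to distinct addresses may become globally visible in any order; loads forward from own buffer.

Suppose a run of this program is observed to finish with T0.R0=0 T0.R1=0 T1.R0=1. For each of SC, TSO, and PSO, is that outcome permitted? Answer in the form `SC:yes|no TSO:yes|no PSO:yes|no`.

outcome vector order: (T0.R0,T0.R1,T1.R0)
under SC → 000; 001; 010; 011; 020; 021; 101; 110; 111; 120; 121
under TSO → 000; 001; 010; 011; 020; 021; 100; 101; 110; 111; 120; 121
under PSO → 000; 001; 010; 011; 020; 021; 100; 101; 110; 111; 120; 121
target 001 ∈ {SC,TSO,PSO}

SC:yes TSO:yes PSO:yes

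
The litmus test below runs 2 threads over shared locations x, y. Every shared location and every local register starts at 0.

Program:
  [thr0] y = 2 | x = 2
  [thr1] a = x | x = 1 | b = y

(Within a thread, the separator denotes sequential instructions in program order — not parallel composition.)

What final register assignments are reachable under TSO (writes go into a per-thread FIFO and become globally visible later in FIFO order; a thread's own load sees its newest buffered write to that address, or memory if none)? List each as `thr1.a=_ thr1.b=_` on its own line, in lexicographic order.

thr1.a=0 thr1.b=0
thr1.a=0 thr1.b=2
thr1.a=2 thr1.b=2

outcome vector order: (thr1.a,thr1.b)
|TSO outcomes| = 3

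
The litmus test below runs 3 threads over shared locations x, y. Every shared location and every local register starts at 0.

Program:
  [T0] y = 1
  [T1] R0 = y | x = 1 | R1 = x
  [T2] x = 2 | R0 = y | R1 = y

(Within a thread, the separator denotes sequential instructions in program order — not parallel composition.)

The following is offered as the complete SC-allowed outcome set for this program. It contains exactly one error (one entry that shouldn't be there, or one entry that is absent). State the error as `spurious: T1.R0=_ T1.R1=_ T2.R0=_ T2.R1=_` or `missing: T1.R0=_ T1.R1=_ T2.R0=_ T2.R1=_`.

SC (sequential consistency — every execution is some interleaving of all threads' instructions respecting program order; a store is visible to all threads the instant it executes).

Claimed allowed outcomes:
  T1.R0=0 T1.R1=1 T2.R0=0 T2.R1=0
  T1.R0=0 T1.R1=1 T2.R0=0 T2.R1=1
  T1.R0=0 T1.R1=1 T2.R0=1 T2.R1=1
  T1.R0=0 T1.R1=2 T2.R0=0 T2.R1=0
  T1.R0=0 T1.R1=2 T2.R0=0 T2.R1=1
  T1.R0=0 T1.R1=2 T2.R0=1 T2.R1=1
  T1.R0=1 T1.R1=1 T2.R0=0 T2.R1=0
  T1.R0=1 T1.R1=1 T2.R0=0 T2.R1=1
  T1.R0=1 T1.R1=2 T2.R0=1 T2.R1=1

missing: T1.R0=1 T1.R1=1 T2.R0=1 T2.R1=1

outcome vector order: (T1.R0,T1.R1,T2.R0,T2.R1)
SC: 10 outcomes — {<0 1 0 0>, <0 1 0 1>, <0 1 1 1>, <0 2 0 0>, <0 2 0 1>, <0 2 1 1>, <1 1 0 0>, <1 1 0 1>, <1 1 1 1>, <1 2 1 1>}
SC∖claimed = {<1 1 1 1>}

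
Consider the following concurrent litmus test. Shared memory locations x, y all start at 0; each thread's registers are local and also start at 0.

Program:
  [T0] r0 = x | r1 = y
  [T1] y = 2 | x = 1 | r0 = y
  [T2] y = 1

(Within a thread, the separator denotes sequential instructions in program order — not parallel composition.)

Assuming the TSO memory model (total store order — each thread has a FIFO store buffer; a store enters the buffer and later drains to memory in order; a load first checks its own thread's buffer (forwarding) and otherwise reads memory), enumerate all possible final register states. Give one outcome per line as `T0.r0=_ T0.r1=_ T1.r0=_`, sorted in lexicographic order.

outcome vector order: (T0.r0,T0.r1,T1.r0)
|TSO outcomes| = 10

T0.r0=0 T0.r1=0 T1.r0=1
T0.r0=0 T0.r1=0 T1.r0=2
T0.r0=0 T0.r1=1 T1.r0=1
T0.r0=0 T0.r1=1 T1.r0=2
T0.r0=0 T0.r1=2 T1.r0=1
T0.r0=0 T0.r1=2 T1.r0=2
T0.r0=1 T0.r1=1 T1.r0=1
T0.r0=1 T0.r1=1 T1.r0=2
T0.r0=1 T0.r1=2 T1.r0=1
T0.r0=1 T0.r1=2 T1.r0=2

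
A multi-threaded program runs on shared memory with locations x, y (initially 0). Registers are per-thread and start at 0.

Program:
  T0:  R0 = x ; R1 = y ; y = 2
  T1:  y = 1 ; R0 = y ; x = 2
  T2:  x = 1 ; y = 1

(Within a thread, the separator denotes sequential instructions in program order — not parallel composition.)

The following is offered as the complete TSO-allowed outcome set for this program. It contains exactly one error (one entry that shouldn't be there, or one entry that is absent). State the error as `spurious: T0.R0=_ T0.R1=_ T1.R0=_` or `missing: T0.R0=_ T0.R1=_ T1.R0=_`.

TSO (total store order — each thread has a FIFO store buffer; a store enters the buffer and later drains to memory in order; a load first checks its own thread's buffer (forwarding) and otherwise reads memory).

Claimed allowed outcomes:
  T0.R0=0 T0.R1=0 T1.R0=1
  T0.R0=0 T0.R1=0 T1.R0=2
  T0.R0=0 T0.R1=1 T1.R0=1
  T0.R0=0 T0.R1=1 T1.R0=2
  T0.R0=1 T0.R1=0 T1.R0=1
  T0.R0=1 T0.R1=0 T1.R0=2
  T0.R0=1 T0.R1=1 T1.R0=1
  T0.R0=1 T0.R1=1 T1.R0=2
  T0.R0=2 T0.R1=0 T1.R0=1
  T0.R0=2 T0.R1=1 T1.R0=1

spurious: T0.R0=2 T0.R1=0 T1.R0=1

outcome vector order: (T0.R0,T0.R1,T1.R0)
TSO (9): 0/0/1 0/0/2 0/1/1 0/1/2 1/0/1 1/0/2 1/1/1 1/1/2 2/1/1
claimed∖TSO = {2/0/1}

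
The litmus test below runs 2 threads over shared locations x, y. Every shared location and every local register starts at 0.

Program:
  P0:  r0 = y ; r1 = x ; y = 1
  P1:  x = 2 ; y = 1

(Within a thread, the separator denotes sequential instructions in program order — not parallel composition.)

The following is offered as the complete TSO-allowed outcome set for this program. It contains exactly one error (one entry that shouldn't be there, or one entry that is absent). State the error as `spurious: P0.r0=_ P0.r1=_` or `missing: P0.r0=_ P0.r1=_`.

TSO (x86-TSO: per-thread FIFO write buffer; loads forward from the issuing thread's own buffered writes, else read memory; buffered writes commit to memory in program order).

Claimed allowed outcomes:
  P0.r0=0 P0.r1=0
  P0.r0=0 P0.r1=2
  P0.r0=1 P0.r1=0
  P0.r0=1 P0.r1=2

outcome vector order: (P0.r0,P0.r1)
under TSO → 0/0 0/2 1/2
claimed∖TSO = {1/0}

spurious: P0.r0=1 P0.r1=0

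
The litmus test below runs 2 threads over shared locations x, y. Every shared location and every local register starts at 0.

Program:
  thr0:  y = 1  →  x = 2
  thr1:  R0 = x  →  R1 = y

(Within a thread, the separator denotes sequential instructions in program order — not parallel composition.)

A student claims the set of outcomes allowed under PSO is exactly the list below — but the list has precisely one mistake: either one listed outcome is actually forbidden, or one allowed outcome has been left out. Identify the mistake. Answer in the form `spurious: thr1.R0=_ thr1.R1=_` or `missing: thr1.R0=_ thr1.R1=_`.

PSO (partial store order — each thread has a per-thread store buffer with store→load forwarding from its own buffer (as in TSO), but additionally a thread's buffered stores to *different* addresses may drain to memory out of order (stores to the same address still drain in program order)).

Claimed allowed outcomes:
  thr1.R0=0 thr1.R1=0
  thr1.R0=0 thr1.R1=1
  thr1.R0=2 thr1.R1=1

outcome vector order: (thr1.R0,thr1.R1)
PSO: 4 outcomes — {0/0 0/1 2/0 2/1}
PSO∖claimed = {2/0}

missing: thr1.R0=2 thr1.R1=0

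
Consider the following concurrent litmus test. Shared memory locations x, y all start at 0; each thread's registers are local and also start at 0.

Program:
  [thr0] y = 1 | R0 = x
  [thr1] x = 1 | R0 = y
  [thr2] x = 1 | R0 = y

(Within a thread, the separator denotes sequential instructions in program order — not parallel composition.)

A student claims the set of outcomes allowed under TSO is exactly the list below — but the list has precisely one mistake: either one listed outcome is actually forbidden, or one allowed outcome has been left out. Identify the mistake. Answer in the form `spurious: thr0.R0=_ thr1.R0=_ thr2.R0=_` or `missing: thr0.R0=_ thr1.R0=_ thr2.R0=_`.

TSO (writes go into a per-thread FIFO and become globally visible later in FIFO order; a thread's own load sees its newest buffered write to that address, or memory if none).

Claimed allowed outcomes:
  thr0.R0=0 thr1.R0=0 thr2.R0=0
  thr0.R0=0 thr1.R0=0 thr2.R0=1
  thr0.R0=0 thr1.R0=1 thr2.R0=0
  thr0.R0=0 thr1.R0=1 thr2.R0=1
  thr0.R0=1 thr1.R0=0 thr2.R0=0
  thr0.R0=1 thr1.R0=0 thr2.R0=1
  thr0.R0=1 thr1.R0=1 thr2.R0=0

outcome vector order: (thr0.R0,thr1.R0,thr2.R0)
TSO (8): <0 0 0>, <0 0 1>, <0 1 0>, <0 1 1>, <1 0 0>, <1 0 1>, <1 1 0>, <1 1 1>
TSO∖claimed = {<1 1 1>}

missing: thr0.R0=1 thr1.R0=1 thr2.R0=1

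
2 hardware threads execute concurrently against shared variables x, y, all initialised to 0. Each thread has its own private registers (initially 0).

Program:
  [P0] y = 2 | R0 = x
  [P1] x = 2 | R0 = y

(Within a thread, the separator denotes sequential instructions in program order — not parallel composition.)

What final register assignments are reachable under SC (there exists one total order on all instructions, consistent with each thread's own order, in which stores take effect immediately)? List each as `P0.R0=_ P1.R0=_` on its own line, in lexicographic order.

outcome vector order: (P0.R0,P1.R0)
|SC outcomes| = 3

P0.R0=0 P1.R0=2
P0.R0=2 P1.R0=0
P0.R0=2 P1.R0=2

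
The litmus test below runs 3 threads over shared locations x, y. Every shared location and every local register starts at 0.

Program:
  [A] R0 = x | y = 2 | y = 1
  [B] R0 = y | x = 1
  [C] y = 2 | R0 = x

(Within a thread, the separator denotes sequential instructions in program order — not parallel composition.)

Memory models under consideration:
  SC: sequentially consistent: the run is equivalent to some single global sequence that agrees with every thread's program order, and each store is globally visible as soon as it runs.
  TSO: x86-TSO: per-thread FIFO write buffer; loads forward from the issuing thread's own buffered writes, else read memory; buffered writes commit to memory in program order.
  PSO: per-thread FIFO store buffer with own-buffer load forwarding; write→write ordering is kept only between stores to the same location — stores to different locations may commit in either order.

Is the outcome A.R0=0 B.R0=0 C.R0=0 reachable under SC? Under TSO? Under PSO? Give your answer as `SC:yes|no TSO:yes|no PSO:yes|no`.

SC:yes TSO:yes PSO:yes

outcome vector order: (A.R0,B.R0,C.R0)
SC (10): 000, 001, 010, 011, 020, 021, 100, 101, 120, 121
TSO (10): 000, 001, 010, 011, 020, 021, 100, 101, 120, 121
PSO (10): 000, 001, 010, 011, 020, 021, 100, 101, 120, 121
target 000 ∈ {SC,TSO,PSO}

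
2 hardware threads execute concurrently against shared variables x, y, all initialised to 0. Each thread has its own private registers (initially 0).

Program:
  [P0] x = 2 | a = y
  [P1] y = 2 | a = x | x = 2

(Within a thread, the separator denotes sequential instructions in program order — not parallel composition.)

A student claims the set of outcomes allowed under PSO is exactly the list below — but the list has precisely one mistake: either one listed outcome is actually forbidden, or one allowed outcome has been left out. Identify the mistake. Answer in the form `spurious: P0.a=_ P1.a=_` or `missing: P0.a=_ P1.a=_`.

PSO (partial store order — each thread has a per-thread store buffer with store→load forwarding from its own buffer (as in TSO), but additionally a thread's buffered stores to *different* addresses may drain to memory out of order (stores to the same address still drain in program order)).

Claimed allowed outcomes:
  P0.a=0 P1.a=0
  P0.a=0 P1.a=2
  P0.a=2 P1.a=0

outcome vector order: (P0.a,P1.a)
PSO: 4 outcomes — {0/0, 0/2, 2/0, 2/2}
PSO∖claimed = {2/2}

missing: P0.a=2 P1.a=2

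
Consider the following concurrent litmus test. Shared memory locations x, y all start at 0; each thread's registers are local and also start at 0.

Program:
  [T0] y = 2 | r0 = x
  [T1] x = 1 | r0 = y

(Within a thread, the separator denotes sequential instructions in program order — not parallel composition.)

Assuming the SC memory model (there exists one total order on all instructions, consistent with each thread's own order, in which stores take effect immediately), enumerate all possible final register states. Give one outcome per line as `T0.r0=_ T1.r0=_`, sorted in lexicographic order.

outcome vector order: (T0.r0,T1.r0)
|SC outcomes| = 3

T0.r0=0 T1.r0=2
T0.r0=1 T1.r0=0
T0.r0=1 T1.r0=2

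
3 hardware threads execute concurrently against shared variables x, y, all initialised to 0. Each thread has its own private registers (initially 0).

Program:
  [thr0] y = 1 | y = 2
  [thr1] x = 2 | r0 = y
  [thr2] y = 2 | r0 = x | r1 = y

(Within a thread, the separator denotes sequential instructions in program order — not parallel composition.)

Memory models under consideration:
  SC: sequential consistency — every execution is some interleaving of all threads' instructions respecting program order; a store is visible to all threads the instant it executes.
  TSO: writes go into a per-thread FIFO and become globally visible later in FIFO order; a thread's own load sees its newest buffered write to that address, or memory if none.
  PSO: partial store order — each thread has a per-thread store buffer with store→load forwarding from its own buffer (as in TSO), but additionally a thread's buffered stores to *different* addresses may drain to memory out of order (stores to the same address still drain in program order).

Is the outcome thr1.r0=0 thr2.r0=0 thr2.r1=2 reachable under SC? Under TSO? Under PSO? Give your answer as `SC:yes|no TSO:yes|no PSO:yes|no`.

SC:no TSO:yes PSO:yes

outcome vector order: (thr1.r0,thr2.r0,thr2.r1)
[SC] allowed = {021 022 101 102 121 122 201 202 221 222}
[TSO] allowed = {001 002 021 022 101 102 121 122 201 202 221 222}
[PSO] allowed = {001 002 021 022 101 102 121 122 201 202 221 222}
target 002 ∈ {TSO,PSO}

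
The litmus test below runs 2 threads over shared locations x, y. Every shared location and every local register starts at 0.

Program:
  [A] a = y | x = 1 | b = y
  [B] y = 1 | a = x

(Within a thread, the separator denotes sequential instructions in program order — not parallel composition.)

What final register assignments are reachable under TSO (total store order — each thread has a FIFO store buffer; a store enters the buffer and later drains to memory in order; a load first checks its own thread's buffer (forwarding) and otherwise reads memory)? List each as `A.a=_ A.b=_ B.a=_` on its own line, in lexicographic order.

A.a=0 A.b=0 B.a=0
A.a=0 A.b=0 B.a=1
A.a=0 A.b=1 B.a=0
A.a=0 A.b=1 B.a=1
A.a=1 A.b=1 B.a=0
A.a=1 A.b=1 B.a=1

outcome vector order: (A.a,A.b,B.a)
|TSO outcomes| = 6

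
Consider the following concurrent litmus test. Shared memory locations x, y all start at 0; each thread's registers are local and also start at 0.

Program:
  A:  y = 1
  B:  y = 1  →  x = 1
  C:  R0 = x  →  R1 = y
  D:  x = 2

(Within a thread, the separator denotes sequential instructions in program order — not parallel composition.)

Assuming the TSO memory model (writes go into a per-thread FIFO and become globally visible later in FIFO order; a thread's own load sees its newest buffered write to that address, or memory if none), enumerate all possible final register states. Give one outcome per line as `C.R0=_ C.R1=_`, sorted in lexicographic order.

outcome vector order: (C.R0,C.R1)
|TSO outcomes| = 5

C.R0=0 C.R1=0
C.R0=0 C.R1=1
C.R0=1 C.R1=1
C.R0=2 C.R1=0
C.R0=2 C.R1=1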